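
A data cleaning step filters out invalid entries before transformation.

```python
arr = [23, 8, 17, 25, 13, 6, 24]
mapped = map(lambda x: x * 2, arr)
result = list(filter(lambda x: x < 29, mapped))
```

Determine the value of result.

Step 1: Map x * 2:
  23 -> 46
  8 -> 16
  17 -> 34
  25 -> 50
  13 -> 26
  6 -> 12
  24 -> 48
Step 2: Filter for < 29:
  46: removed
  16: kept
  34: removed
  50: removed
  26: kept
  12: kept
  48: removed
Therefore result = [16, 26, 12].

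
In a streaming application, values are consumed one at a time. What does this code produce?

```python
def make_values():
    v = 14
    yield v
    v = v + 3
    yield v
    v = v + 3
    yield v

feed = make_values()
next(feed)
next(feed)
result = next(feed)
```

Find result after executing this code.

Step 1: Trace through generator execution:
  Yield 1: v starts at 14, yield 14
  Yield 2: v = 14 + 3 = 17, yield 17
  Yield 3: v = 17 + 3 = 20, yield 20
Step 2: First next() gets 14, second next() gets the second value, third next() yields 20.
Therefore result = 20.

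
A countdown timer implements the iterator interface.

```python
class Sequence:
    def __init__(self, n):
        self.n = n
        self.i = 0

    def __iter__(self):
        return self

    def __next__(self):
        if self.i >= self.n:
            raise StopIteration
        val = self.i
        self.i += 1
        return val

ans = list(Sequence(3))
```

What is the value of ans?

Step 1: Sequence(3) creates an iterator counting 0 to 2.
Step 2: list() consumes all values: [0, 1, 2].
Therefore ans = [0, 1, 2].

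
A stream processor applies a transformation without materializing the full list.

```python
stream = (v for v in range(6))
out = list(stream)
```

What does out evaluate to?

Step 1: Generator expression iterates range(6): [0, 1, 2, 3, 4, 5].
Step 2: list() collects all values.
Therefore out = [0, 1, 2, 3, 4, 5].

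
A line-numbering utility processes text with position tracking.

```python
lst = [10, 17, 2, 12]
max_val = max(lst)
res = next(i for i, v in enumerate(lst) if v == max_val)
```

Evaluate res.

Step 1: max([10, 17, 2, 12]) = 17.
Step 2: Find first index where value == 17:
  Index 0: 10 != 17
  Index 1: 17 == 17, found!
Therefore res = 1.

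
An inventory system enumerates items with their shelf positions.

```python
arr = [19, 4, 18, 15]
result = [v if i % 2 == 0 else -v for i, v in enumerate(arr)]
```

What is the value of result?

Step 1: For each (i, v), keep v if i is even, negate if odd:
  i=0 (even): keep 19
  i=1 (odd): negate to -4
  i=2 (even): keep 18
  i=3 (odd): negate to -15
Therefore result = [19, -4, 18, -15].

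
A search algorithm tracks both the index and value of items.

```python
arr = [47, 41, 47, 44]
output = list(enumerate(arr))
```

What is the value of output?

Step 1: enumerate pairs each element with its index:
  (0, 47)
  (1, 41)
  (2, 47)
  (3, 44)
Therefore output = [(0, 47), (1, 41), (2, 47), (3, 44)].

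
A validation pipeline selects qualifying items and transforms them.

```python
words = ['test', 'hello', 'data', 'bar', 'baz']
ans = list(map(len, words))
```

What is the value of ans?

Step 1: Map len() to each word:
  'test' -> 4
  'hello' -> 5
  'data' -> 4
  'bar' -> 3
  'baz' -> 3
Therefore ans = [4, 5, 4, 3, 3].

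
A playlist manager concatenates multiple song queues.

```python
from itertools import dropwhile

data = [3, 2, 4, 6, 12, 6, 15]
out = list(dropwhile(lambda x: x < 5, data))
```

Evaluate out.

Step 1: dropwhile drops elements while < 5:
  3 < 5: dropped
  2 < 5: dropped
  4 < 5: dropped
  6: kept (dropping stopped)
Step 2: Remaining elements kept regardless of condition.
Therefore out = [6, 12, 6, 15].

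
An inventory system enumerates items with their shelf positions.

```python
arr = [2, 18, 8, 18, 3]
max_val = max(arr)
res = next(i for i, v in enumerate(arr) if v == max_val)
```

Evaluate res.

Step 1: max([2, 18, 8, 18, 3]) = 18.
Step 2: Find first index where value == 18:
  Index 0: 2 != 18
  Index 1: 18 == 18, found!
Therefore res = 1.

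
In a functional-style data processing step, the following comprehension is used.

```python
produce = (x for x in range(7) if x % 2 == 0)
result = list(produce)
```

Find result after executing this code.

Step 1: Filter range(7) keeping only even values:
  x=0: even, included
  x=1: odd, excluded
  x=2: even, included
  x=3: odd, excluded
  x=4: even, included
  x=5: odd, excluded
  x=6: even, included
Therefore result = [0, 2, 4, 6].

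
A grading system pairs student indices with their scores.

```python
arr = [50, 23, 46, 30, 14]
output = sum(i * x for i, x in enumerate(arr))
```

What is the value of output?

Step 1: Compute i * x for each (i, x) in enumerate([50, 23, 46, 30, 14]):
  i=0, x=50: 0*50 = 0
  i=1, x=23: 1*23 = 23
  i=2, x=46: 2*46 = 92
  i=3, x=30: 3*30 = 90
  i=4, x=14: 4*14 = 56
Step 2: sum = 0 + 23 + 92 + 90 + 56 = 261.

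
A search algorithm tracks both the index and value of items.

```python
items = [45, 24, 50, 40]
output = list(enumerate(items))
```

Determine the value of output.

Step 1: enumerate pairs each element with its index:
  (0, 45)
  (1, 24)
  (2, 50)
  (3, 40)
Therefore output = [(0, 45), (1, 24), (2, 50), (3, 40)].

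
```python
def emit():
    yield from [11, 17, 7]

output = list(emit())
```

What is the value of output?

Step 1: yield from delegates to the iterable, yielding each element.
Step 2: Collected values: [11, 17, 7].
Therefore output = [11, 17, 7].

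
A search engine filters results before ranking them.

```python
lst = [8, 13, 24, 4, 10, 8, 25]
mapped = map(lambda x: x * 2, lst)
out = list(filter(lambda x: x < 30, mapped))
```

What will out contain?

Step 1: Map x * 2:
  8 -> 16
  13 -> 26
  24 -> 48
  4 -> 8
  10 -> 20
  8 -> 16
  25 -> 50
Step 2: Filter for < 30:
  16: kept
  26: kept
  48: removed
  8: kept
  20: kept
  16: kept
  50: removed
Therefore out = [16, 26, 8, 20, 16].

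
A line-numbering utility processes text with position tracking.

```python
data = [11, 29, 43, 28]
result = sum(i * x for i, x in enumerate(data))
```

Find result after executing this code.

Step 1: Compute i * x for each (i, x) in enumerate([11, 29, 43, 28]):
  i=0, x=11: 0*11 = 0
  i=1, x=29: 1*29 = 29
  i=2, x=43: 2*43 = 86
  i=3, x=28: 3*28 = 84
Step 2: sum = 0 + 29 + 86 + 84 = 199.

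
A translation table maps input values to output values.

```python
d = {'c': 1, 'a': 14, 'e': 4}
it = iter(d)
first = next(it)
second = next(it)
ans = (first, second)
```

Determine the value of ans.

Step 1: iter(d) iterates over keys: ['c', 'a', 'e'].
Step 2: first = next(it) = 'c', second = next(it) = 'a'.
Therefore ans = ('c', 'a').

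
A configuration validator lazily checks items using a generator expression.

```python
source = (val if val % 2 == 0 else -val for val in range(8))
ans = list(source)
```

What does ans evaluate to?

Step 1: For each val in range(8), yield val if even, else -val:
  val=0: even, yield 0
  val=1: odd, yield -1
  val=2: even, yield 2
  val=3: odd, yield -3
  val=4: even, yield 4
  val=5: odd, yield -5
  val=6: even, yield 6
  val=7: odd, yield -7
Therefore ans = [0, -1, 2, -3, 4, -5, 6, -7].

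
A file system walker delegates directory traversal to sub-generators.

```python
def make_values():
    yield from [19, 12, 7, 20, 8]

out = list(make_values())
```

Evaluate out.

Step 1: yield from delegates to the iterable, yielding each element.
Step 2: Collected values: [19, 12, 7, 20, 8].
Therefore out = [19, 12, 7, 20, 8].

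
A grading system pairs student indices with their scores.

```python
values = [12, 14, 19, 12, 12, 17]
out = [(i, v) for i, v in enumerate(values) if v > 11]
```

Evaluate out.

Step 1: Filter enumerate([12, 14, 19, 12, 12, 17]) keeping v > 11:
  (0, 12): 12 > 11, included
  (1, 14): 14 > 11, included
  (2, 19): 19 > 11, included
  (3, 12): 12 > 11, included
  (4, 12): 12 > 11, included
  (5, 17): 17 > 11, included
Therefore out = [(0, 12), (1, 14), (2, 19), (3, 12), (4, 12), (5, 17)].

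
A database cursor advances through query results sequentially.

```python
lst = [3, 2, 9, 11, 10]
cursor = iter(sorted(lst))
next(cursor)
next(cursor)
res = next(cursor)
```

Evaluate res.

Step 1: sorted([3, 2, 9, 11, 10]) = [2, 3, 9, 10, 11].
Step 2: Create iterator and skip 2 elements.
Step 3: next() returns 9.
Therefore res = 9.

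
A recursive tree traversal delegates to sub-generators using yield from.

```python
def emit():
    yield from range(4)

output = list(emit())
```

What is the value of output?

Step 1: yield from delegates to the iterable, yielding each element.
Step 2: Collected values: [0, 1, 2, 3].
Therefore output = [0, 1, 2, 3].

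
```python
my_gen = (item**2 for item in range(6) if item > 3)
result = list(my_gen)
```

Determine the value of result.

Step 1: For range(6), keep item > 3, then square:
  item=0: 0 <= 3, excluded
  item=1: 1 <= 3, excluded
  item=2: 2 <= 3, excluded
  item=3: 3 <= 3, excluded
  item=4: 4 > 3, yield 4**2 = 16
  item=5: 5 > 3, yield 5**2 = 25
Therefore result = [16, 25].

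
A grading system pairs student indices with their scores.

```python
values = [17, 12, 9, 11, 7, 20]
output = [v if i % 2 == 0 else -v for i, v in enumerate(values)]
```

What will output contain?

Step 1: For each (i, v), keep v if i is even, negate if odd:
  i=0 (even): keep 17
  i=1 (odd): negate to -12
  i=2 (even): keep 9
  i=3 (odd): negate to -11
  i=4 (even): keep 7
  i=5 (odd): negate to -20
Therefore output = [17, -12, 9, -11, 7, -20].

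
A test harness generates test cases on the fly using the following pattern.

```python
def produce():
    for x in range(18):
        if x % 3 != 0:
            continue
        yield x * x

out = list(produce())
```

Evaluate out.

Step 1: Only yield x**2 when x is divisible by 3:
  x=0: 0 % 3 == 0, yield 0**2 = 0
  x=3: 3 % 3 == 0, yield 3**2 = 9
  x=6: 6 % 3 == 0, yield 6**2 = 36
  x=9: 9 % 3 == 0, yield 9**2 = 81
  x=12: 12 % 3 == 0, yield 12**2 = 144
  x=15: 15 % 3 == 0, yield 15**2 = 225
Therefore out = [0, 9, 36, 81, 144, 225].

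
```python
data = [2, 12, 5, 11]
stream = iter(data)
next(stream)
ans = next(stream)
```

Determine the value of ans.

Step 1: Create iterator over [2, 12, 5, 11].
Step 2: next() consumes 2.
Step 3: next() returns 12.
Therefore ans = 12.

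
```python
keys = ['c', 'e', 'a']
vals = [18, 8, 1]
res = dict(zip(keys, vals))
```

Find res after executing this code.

Step 1: zip pairs keys with values:
  'c' -> 18
  'e' -> 8
  'a' -> 1
Therefore res = {'c': 18, 'e': 8, 'a': 1}.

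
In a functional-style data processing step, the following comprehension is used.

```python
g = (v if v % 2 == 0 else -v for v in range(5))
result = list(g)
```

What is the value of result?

Step 1: For each v in range(5), yield v if even, else -v:
  v=0: even, yield 0
  v=1: odd, yield -1
  v=2: even, yield 2
  v=3: odd, yield -3
  v=4: even, yield 4
Therefore result = [0, -1, 2, -3, 4].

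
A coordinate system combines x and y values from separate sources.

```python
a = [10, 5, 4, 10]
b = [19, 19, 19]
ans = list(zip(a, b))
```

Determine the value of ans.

Step 1: zip stops at shortest (len(a)=4, len(b)=3):
  Index 0: (10, 19)
  Index 1: (5, 19)
  Index 2: (4, 19)
Step 2: Last element of a (10) has no pair, dropped.
Therefore ans = [(10, 19), (5, 19), (4, 19)].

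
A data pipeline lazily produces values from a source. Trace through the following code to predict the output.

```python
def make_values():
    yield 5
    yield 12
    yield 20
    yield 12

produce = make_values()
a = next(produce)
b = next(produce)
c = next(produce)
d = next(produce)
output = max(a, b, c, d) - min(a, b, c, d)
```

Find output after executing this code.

Step 1: Create generator and consume all values:
  a = next(produce) = 5
  b = next(produce) = 12
  c = next(produce) = 20
  d = next(produce) = 12
Step 2: max = 20, min = 5, output = 20 - 5 = 15.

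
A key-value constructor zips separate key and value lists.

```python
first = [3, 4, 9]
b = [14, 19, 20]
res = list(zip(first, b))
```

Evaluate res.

Step 1: zip pairs elements at same index:
  Index 0: (3, 14)
  Index 1: (4, 19)
  Index 2: (9, 20)
Therefore res = [(3, 14), (4, 19), (9, 20)].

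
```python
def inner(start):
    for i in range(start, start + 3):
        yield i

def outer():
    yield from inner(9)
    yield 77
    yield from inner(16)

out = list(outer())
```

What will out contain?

Step 1: outer() delegates to inner(9):
  yield 9
  yield 10
  yield 11
Step 2: yield 77
Step 3: Delegates to inner(16):
  yield 16
  yield 17
  yield 18
Therefore out = [9, 10, 11, 77, 16, 17, 18].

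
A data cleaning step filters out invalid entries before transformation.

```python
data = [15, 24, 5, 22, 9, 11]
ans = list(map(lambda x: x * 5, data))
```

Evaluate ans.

Step 1: Apply lambda x: x * 5 to each element:
  15 -> 75
  24 -> 120
  5 -> 25
  22 -> 110
  9 -> 45
  11 -> 55
Therefore ans = [75, 120, 25, 110, 45, 55].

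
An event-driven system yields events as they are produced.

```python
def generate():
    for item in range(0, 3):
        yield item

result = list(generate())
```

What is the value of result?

Step 1: The generator yields each value from range(0, 3).
Step 2: list() consumes all yields: [0, 1, 2].
Therefore result = [0, 1, 2].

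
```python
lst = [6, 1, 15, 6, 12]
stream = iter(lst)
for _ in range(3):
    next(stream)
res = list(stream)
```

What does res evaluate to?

Step 1: Create iterator over [6, 1, 15, 6, 12].
Step 2: Advance 3 positions (consuming [6, 1, 15]).
Step 3: list() collects remaining elements: [6, 12].
Therefore res = [6, 12].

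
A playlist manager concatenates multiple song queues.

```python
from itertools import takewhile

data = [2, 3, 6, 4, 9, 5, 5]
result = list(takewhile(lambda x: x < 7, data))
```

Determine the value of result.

Step 1: takewhile stops at first element >= 7:
  2 < 7: take
  3 < 7: take
  6 < 7: take
  4 < 7: take
  9 >= 7: stop
Therefore result = [2, 3, 6, 4].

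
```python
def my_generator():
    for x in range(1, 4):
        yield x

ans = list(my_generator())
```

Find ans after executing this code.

Step 1: The generator yields each value from range(1, 4).
Step 2: list() consumes all yields: [1, 2, 3].
Therefore ans = [1, 2, 3].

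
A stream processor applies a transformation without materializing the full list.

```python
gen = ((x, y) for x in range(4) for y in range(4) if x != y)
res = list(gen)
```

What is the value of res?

Step 1: Nested generator over range(4) x range(4) where x != y:
  (0, 0): excluded (x == y)
  (0, 1): included
  (0, 2): included
  (0, 3): included
  (1, 0): included
  (1, 1): excluded (x == y)
  (1, 2): included
  (1, 3): included
  (2, 0): included
  (2, 1): included
  (2, 2): excluded (x == y)
  (2, 3): included
  (3, 0): included
  (3, 1): included
  (3, 2): included
  (3, 3): excluded (x == y)
Therefore res = [(0, 1), (0, 2), (0, 3), (1, 0), (1, 2), (1, 3), (2, 0), (2, 1), (2, 3), (3, 0), (3, 1), (3, 2)].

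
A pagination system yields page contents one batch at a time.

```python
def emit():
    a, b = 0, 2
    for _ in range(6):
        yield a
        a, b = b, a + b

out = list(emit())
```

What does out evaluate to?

Step 1: Fibonacci-like sequence starting with a=0, b=2:
  Iteration 1: yield a=0, then a,b = 2,2
  Iteration 2: yield a=2, then a,b = 2,4
  Iteration 3: yield a=2, then a,b = 4,6
  Iteration 4: yield a=4, then a,b = 6,10
  Iteration 5: yield a=6, then a,b = 10,16
  Iteration 6: yield a=10, then a,b = 16,26
Therefore out = [0, 2, 2, 4, 6, 10].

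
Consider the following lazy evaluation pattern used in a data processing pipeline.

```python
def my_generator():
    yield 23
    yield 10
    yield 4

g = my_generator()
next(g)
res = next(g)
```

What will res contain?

Step 1: my_generator() creates a generator.
Step 2: next(g) yields 23 (consumed and discarded).
Step 3: next(g) yields 10, assigned to res.
Therefore res = 10.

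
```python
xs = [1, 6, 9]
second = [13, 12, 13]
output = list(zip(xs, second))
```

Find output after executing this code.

Step 1: zip pairs elements at same index:
  Index 0: (1, 13)
  Index 1: (6, 12)
  Index 2: (9, 13)
Therefore output = [(1, 13), (6, 12), (9, 13)].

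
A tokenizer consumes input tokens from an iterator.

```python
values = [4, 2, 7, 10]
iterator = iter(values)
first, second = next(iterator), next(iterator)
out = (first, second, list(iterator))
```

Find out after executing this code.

Step 1: Create iterator over [4, 2, 7, 10].
Step 2: first = 4, second = 2.
Step 3: Remaining elements: [7, 10].
Therefore out = (4, 2, [7, 10]).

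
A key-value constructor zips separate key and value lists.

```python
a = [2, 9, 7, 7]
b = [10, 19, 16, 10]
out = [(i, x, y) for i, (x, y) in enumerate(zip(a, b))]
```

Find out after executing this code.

Step 1: enumerate(zip(a, b)) gives index with paired elements:
  i=0: (2, 10)
  i=1: (9, 19)
  i=2: (7, 16)
  i=3: (7, 10)
Therefore out = [(0, 2, 10), (1, 9, 19), (2, 7, 16), (3, 7, 10)].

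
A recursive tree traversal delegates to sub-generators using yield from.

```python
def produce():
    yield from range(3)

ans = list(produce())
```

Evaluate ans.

Step 1: yield from delegates to the iterable, yielding each element.
Step 2: Collected values: [0, 1, 2].
Therefore ans = [0, 1, 2].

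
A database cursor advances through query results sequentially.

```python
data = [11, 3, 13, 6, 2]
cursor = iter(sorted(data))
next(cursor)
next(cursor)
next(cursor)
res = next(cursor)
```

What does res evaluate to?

Step 1: sorted([11, 3, 13, 6, 2]) = [2, 3, 6, 11, 13].
Step 2: Create iterator and skip 3 elements.
Step 3: next() returns 11.
Therefore res = 11.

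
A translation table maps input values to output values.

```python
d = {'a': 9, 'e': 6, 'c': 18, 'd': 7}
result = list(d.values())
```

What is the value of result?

Step 1: d.values() returns the dictionary values in insertion order.
Therefore result = [9, 6, 18, 7].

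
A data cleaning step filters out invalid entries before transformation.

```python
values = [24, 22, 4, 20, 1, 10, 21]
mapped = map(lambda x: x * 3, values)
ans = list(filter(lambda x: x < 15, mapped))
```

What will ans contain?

Step 1: Map x * 3:
  24 -> 72
  22 -> 66
  4 -> 12
  20 -> 60
  1 -> 3
  10 -> 30
  21 -> 63
Step 2: Filter for < 15:
  72: removed
  66: removed
  12: kept
  60: removed
  3: kept
  30: removed
  63: removed
Therefore ans = [12, 3].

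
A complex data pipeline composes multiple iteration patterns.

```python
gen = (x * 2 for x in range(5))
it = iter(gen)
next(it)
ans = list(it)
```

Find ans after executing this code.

Step 1: Generator produces [0, 2, 4, 6, 8].
Step 2: next(it) consumes first element (0).
Step 3: list(it) collects remaining: [2, 4, 6, 8].
Therefore ans = [2, 4, 6, 8].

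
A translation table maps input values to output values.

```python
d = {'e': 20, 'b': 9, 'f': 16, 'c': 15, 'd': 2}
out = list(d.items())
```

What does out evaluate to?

Step 1: d.items() returns (key, value) pairs in insertion order.
Therefore out = [('e', 20), ('b', 9), ('f', 16), ('c', 15), ('d', 2)].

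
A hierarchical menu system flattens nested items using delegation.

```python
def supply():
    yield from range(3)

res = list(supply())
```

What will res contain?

Step 1: yield from delegates to the iterable, yielding each element.
Step 2: Collected values: [0, 1, 2].
Therefore res = [0, 1, 2].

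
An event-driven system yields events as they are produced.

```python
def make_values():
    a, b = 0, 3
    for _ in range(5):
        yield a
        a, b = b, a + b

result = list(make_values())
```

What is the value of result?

Step 1: Fibonacci-like sequence starting with a=0, b=3:
  Iteration 1: yield a=0, then a,b = 3,3
  Iteration 2: yield a=3, then a,b = 3,6
  Iteration 3: yield a=3, then a,b = 6,9
  Iteration 4: yield a=6, then a,b = 9,15
  Iteration 5: yield a=9, then a,b = 15,24
Therefore result = [0, 3, 3, 6, 9].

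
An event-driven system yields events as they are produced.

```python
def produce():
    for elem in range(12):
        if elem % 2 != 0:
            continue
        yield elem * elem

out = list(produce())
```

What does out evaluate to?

Step 1: Only yield elem**2 when elem is divisible by 2:
  elem=0: 0 % 2 == 0, yield 0**2 = 0
  elem=2: 2 % 2 == 0, yield 2**2 = 4
  elem=4: 4 % 2 == 0, yield 4**2 = 16
  elem=6: 6 % 2 == 0, yield 6**2 = 36
  elem=8: 8 % 2 == 0, yield 8**2 = 64
  elem=10: 10 % 2 == 0, yield 10**2 = 100
Therefore out = [0, 4, 16, 36, 64, 100].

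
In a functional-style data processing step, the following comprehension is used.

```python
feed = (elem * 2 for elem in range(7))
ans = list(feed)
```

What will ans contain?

Step 1: For each elem in range(7), compute elem*2:
  elem=0: 0*2 = 0
  elem=1: 1*2 = 2
  elem=2: 2*2 = 4
  elem=3: 3*2 = 6
  elem=4: 4*2 = 8
  elem=5: 5*2 = 10
  elem=6: 6*2 = 12
Therefore ans = [0, 2, 4, 6, 8, 10, 12].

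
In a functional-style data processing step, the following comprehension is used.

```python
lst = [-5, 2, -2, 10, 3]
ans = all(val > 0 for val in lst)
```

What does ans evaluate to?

Step 1: Check val > 0 for each element in [-5, 2, -2, 10, 3]:
  -5 > 0: False
  2 > 0: True
  -2 > 0: False
  10 > 0: True
  3 > 0: True
Step 2: all() returns False.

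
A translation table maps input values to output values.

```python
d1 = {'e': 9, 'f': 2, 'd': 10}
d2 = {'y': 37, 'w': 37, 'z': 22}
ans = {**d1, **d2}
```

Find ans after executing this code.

Step 1: Merge d1 and d2 (d2 values override on key conflicts).
Step 2: d1 has keys ['e', 'f', 'd'], d2 has keys ['y', 'w', 'z'].
Therefore ans = {'e': 9, 'f': 2, 'd': 10, 'y': 37, 'w': 37, 'z': 22}.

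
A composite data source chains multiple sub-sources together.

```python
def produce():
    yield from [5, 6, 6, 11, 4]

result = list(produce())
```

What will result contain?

Step 1: yield from delegates to the iterable, yielding each element.
Step 2: Collected values: [5, 6, 6, 11, 4].
Therefore result = [5, 6, 6, 11, 4].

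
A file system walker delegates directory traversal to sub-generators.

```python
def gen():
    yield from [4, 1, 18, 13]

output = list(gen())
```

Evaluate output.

Step 1: yield from delegates to the iterable, yielding each element.
Step 2: Collected values: [4, 1, 18, 13].
Therefore output = [4, 1, 18, 13].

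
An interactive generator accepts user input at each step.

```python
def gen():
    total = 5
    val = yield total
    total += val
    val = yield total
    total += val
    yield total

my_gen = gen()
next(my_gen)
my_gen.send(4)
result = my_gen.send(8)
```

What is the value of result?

Step 1: next() -> yield total=5.
Step 2: send(4) -> val=4, total = 5+4 = 9, yield 9.
Step 3: send(8) -> val=8, total = 9+8 = 17, yield 17.
Therefore result = 17.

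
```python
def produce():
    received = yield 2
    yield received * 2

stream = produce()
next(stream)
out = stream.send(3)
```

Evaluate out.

Step 1: next(stream) advances to first yield, producing 2.
Step 2: send(3) resumes, received = 3.
Step 3: yield received * 2 = 3 * 2 = 6.
Therefore out = 6.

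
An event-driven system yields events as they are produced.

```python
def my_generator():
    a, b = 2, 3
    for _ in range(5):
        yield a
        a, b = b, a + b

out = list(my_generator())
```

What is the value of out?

Step 1: Fibonacci-like sequence starting with a=2, b=3:
  Iteration 1: yield a=2, then a,b = 3,5
  Iteration 2: yield a=3, then a,b = 5,8
  Iteration 3: yield a=5, then a,b = 8,13
  Iteration 4: yield a=8, then a,b = 13,21
  Iteration 5: yield a=13, then a,b = 21,34
Therefore out = [2, 3, 5, 8, 13].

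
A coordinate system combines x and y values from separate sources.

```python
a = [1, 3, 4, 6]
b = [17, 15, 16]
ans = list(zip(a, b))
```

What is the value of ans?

Step 1: zip stops at shortest (len(a)=4, len(b)=3):
  Index 0: (1, 17)
  Index 1: (3, 15)
  Index 2: (4, 16)
Step 2: Last element of a (6) has no pair, dropped.
Therefore ans = [(1, 17), (3, 15), (4, 16)].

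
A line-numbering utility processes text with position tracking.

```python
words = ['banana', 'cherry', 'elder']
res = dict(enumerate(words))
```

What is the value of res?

Step 1: enumerate pairs indices with words:
  0 -> 'banana'
  1 -> 'cherry'
  2 -> 'elder'
Therefore res = {0: 'banana', 1: 'cherry', 2: 'elder'}.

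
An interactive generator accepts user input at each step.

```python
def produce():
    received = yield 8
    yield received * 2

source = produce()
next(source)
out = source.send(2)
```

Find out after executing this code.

Step 1: next(source) advances to first yield, producing 8.
Step 2: send(2) resumes, received = 2.
Step 3: yield received * 2 = 2 * 2 = 4.
Therefore out = 4.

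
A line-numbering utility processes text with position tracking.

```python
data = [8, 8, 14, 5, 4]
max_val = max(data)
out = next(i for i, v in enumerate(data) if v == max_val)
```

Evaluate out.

Step 1: max([8, 8, 14, 5, 4]) = 14.
Step 2: Find first index where value == 14:
  Index 0: 8 != 14
  Index 1: 8 != 14
  Index 2: 14 == 14, found!
Therefore out = 2.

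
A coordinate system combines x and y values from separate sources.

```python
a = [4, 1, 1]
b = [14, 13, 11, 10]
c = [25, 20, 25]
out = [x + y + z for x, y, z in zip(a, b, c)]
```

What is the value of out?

Step 1: zip three lists (truncates to shortest, len=3):
  4 + 14 + 25 = 43
  1 + 13 + 20 = 34
  1 + 11 + 25 = 37
Therefore out = [43, 34, 37].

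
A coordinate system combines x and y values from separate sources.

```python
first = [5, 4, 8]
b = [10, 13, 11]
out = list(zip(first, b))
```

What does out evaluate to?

Step 1: zip pairs elements at same index:
  Index 0: (5, 10)
  Index 1: (4, 13)
  Index 2: (8, 11)
Therefore out = [(5, 10), (4, 13), (8, 11)].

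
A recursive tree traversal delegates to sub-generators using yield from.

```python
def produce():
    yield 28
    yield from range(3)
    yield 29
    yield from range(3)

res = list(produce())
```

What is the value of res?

Step 1: Trace yields in order:
  yield 28
  yield 0
  yield 1
  yield 2
  yield 29
  yield 0
  yield 1
  yield 2
Therefore res = [28, 0, 1, 2, 29, 0, 1, 2].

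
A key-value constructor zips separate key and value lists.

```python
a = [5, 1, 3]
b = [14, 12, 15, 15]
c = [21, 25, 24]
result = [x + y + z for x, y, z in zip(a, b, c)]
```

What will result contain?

Step 1: zip three lists (truncates to shortest, len=3):
  5 + 14 + 21 = 40
  1 + 12 + 25 = 38
  3 + 15 + 24 = 42
Therefore result = [40, 38, 42].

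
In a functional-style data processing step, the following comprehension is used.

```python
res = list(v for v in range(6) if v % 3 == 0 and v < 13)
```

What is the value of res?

Step 1: Filter range(6) where v % 3 == 0 and v < 13:
  v=0: both conditions met, included
  v=1: excluded (1 % 3 != 0)
  v=2: excluded (2 % 3 != 0)
  v=3: both conditions met, included
  v=4: excluded (4 % 3 != 0)
  v=5: excluded (5 % 3 != 0)
Therefore res = [0, 3].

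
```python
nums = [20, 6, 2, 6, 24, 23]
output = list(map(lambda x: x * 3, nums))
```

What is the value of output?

Step 1: Apply lambda x: x * 3 to each element:
  20 -> 60
  6 -> 18
  2 -> 6
  6 -> 18
  24 -> 72
  23 -> 69
Therefore output = [60, 18, 6, 18, 72, 69].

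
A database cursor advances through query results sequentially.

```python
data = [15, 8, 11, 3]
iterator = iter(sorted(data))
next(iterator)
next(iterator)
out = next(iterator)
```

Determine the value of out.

Step 1: sorted([15, 8, 11, 3]) = [3, 8, 11, 15].
Step 2: Create iterator and skip 2 elements.
Step 3: next() returns 11.
Therefore out = 11.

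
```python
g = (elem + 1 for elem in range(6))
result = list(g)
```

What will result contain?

Step 1: For each elem in range(6), compute elem+1:
  elem=0: 0+1 = 1
  elem=1: 1+1 = 2
  elem=2: 2+1 = 3
  elem=3: 3+1 = 4
  elem=4: 4+1 = 5
  elem=5: 5+1 = 6
Therefore result = [1, 2, 3, 4, 5, 6].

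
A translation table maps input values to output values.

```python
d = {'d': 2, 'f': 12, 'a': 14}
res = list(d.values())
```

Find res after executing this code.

Step 1: d.values() returns the dictionary values in insertion order.
Therefore res = [2, 12, 14].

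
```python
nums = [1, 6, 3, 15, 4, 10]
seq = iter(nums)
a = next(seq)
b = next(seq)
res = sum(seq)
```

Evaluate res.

Step 1: Create iterator over [1, 6, 3, 15, 4, 10].
Step 2: a = next() = 1, b = next() = 6.
Step 3: sum() of remaining [3, 15, 4, 10] = 32.
Therefore res = 32.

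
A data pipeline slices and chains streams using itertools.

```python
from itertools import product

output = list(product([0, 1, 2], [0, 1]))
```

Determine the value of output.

Step 1: product([0, 1, 2], [0, 1]) gives all pairs:
  (0, 0)
  (0, 1)
  (1, 0)
  (1, 1)
  (2, 0)
  (2, 1)
Therefore output = [(0, 0), (0, 1), (1, 0), (1, 1), (2, 0), (2, 1)].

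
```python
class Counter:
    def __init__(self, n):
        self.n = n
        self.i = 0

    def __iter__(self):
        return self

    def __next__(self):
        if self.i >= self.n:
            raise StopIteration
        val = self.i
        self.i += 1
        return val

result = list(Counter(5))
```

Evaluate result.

Step 1: Counter(5) creates an iterator counting 0 to 4.
Step 2: list() consumes all values: [0, 1, 2, 3, 4].
Therefore result = [0, 1, 2, 3, 4].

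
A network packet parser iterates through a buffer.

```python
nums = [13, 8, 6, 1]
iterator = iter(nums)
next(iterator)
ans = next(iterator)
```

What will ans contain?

Step 1: Create iterator over [13, 8, 6, 1].
Step 2: next() consumes 13.
Step 3: next() returns 8.
Therefore ans = 8.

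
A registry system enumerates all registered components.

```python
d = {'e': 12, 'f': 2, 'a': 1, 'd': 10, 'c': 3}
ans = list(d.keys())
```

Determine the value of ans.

Step 1: d.keys() returns the dictionary keys in insertion order.
Therefore ans = ['e', 'f', 'a', 'd', 'c'].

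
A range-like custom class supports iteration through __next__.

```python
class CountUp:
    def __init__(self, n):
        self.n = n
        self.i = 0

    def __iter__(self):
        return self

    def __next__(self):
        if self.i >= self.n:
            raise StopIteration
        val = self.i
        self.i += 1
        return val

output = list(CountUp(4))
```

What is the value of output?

Step 1: CountUp(4) creates an iterator counting 0 to 3.
Step 2: list() consumes all values: [0, 1, 2, 3].
Therefore output = [0, 1, 2, 3].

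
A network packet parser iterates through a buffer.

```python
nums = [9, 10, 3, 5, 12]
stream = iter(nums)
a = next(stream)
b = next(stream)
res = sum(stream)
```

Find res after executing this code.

Step 1: Create iterator over [9, 10, 3, 5, 12].
Step 2: a = next() = 9, b = next() = 10.
Step 3: sum() of remaining [3, 5, 12] = 20.
Therefore res = 20.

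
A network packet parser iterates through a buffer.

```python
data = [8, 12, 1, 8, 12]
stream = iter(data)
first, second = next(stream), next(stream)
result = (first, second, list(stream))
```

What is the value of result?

Step 1: Create iterator over [8, 12, 1, 8, 12].
Step 2: first = 8, second = 12.
Step 3: Remaining elements: [1, 8, 12].
Therefore result = (8, 12, [1, 8, 12]).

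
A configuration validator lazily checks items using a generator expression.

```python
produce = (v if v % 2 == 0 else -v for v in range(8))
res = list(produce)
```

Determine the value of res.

Step 1: For each v in range(8), yield v if even, else -v:
  v=0: even, yield 0
  v=1: odd, yield -1
  v=2: even, yield 2
  v=3: odd, yield -3
  v=4: even, yield 4
  v=5: odd, yield -5
  v=6: even, yield 6
  v=7: odd, yield -7
Therefore res = [0, -1, 2, -3, 4, -5, 6, -7].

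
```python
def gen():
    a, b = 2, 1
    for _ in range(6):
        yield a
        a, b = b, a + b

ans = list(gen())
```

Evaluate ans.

Step 1: Fibonacci-like sequence starting with a=2, b=1:
  Iteration 1: yield a=2, then a,b = 1,3
  Iteration 2: yield a=1, then a,b = 3,4
  Iteration 3: yield a=3, then a,b = 4,7
  Iteration 4: yield a=4, then a,b = 7,11
  Iteration 5: yield a=7, then a,b = 11,18
  Iteration 6: yield a=11, then a,b = 18,29
Therefore ans = [2, 1, 3, 4, 7, 11].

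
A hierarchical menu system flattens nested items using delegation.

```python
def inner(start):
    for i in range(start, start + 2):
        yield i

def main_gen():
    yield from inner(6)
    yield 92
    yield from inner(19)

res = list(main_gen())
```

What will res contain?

Step 1: main_gen() delegates to inner(6):
  yield 6
  yield 7
Step 2: yield 92
Step 3: Delegates to inner(19):
  yield 19
  yield 20
Therefore res = [6, 7, 92, 19, 20].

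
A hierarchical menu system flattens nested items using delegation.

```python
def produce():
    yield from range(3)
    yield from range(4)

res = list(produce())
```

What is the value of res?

Step 1: Trace yields in order:
  yield 0
  yield 1
  yield 2
  yield 0
  yield 1
  yield 2
  yield 3
Therefore res = [0, 1, 2, 0, 1, 2, 3].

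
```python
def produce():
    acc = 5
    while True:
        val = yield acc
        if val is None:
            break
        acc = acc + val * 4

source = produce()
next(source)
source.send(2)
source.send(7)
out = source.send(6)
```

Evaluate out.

Step 1: next() -> yield acc=5.
Step 2: send(2) -> val=2, acc = 5 + 2*4 = 13, yield 13.
Step 3: send(7) -> val=7, acc = 13 + 7*4 = 41, yield 41.
Step 4: send(6) -> val=6, acc = 41 + 6*4 = 65, yield 65.
Therefore out = 65.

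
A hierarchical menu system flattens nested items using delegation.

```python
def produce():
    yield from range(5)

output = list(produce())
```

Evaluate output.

Step 1: yield from delegates to the iterable, yielding each element.
Step 2: Collected values: [0, 1, 2, 3, 4].
Therefore output = [0, 1, 2, 3, 4].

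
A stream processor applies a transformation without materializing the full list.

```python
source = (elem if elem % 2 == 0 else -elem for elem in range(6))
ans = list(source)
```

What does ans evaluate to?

Step 1: For each elem in range(6), yield elem if even, else -elem:
  elem=0: even, yield 0
  elem=1: odd, yield -1
  elem=2: even, yield 2
  elem=3: odd, yield -3
  elem=4: even, yield 4
  elem=5: odd, yield -5
Therefore ans = [0, -1, 2, -3, 4, -5].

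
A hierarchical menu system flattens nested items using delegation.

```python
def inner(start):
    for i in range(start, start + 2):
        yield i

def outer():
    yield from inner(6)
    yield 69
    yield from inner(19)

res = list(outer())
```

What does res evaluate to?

Step 1: outer() delegates to inner(6):
  yield 6
  yield 7
Step 2: yield 69
Step 3: Delegates to inner(19):
  yield 19
  yield 20
Therefore res = [6, 7, 69, 19, 20].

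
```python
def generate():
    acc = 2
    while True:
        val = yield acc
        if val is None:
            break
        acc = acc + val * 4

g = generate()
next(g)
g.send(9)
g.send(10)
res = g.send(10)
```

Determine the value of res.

Step 1: next() -> yield acc=2.
Step 2: send(9) -> val=9, acc = 2 + 9*4 = 38, yield 38.
Step 3: send(10) -> val=10, acc = 38 + 10*4 = 78, yield 78.
Step 4: send(10) -> val=10, acc = 78 + 10*4 = 118, yield 118.
Therefore res = 118.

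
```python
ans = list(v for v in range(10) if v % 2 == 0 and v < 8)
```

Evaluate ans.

Step 1: Filter range(10) where v % 2 == 0 and v < 8:
  v=0: both conditions met, included
  v=1: excluded (1 % 2 != 0)
  v=2: both conditions met, included
  v=3: excluded (3 % 2 != 0)
  v=4: both conditions met, included
  v=5: excluded (5 % 2 != 0)
  v=6: both conditions met, included
  v=7: excluded (7 % 2 != 0)
  v=8: excluded (8 >= 8)
  v=9: excluded (9 % 2 != 0, 9 >= 8)
Therefore ans = [0, 2, 4, 6].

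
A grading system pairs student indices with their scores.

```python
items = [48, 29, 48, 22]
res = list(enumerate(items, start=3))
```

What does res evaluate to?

Step 1: enumerate with start=3:
  (3, 48)
  (4, 29)
  (5, 48)
  (6, 22)
Therefore res = [(3, 48), (4, 29), (5, 48), (6, 22)].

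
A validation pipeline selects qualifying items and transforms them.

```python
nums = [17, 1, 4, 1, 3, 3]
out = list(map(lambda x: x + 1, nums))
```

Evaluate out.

Step 1: Apply lambda x: x + 1 to each element:
  17 -> 18
  1 -> 2
  4 -> 5
  1 -> 2
  3 -> 4
  3 -> 4
Therefore out = [18, 2, 5, 2, 4, 4].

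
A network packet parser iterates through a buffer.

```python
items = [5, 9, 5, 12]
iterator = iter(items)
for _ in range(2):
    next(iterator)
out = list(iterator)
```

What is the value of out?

Step 1: Create iterator over [5, 9, 5, 12].
Step 2: Advance 2 positions (consuming [5, 9]).
Step 3: list() collects remaining elements: [5, 12].
Therefore out = [5, 12].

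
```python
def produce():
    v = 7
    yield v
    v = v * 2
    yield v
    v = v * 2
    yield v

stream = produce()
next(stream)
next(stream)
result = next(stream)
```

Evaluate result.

Step 1: Trace through generator execution:
  Yield 1: v starts at 7, yield 7
  Yield 2: v = 7 * 2 = 14, yield 14
  Yield 3: v = 14 * 2 = 28, yield 28
Step 2: First next() gets 7, second next() gets the second value, third next() yields 28.
Therefore result = 28.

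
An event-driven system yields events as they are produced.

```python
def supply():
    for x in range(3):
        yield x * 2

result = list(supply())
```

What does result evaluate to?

Step 1: For each x in range(3), yield x * 2:
  x=0: yield 0 * 2 = 0
  x=1: yield 1 * 2 = 2
  x=2: yield 2 * 2 = 4
Therefore result = [0, 2, 4].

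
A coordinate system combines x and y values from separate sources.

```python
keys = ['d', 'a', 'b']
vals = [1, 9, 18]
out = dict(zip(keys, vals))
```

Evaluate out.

Step 1: zip pairs keys with values:
  'd' -> 1
  'a' -> 9
  'b' -> 18
Therefore out = {'d': 1, 'a': 9, 'b': 18}.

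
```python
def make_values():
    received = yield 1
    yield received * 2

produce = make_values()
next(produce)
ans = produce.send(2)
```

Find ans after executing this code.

Step 1: next(produce) advances to first yield, producing 1.
Step 2: send(2) resumes, received = 2.
Step 3: yield received * 2 = 2 * 2 = 4.
Therefore ans = 4.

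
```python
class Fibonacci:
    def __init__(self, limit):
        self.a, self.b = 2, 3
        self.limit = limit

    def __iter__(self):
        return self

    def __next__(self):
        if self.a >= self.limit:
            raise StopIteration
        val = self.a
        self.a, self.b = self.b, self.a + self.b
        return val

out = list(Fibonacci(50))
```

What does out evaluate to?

Step 1: Fibonacci-like sequence (a=2, b=3) until >= 50:
  Yield 2, then a,b = 3,5
  Yield 3, then a,b = 5,8
  Yield 5, then a,b = 8,13
  Yield 8, then a,b = 13,21
  Yield 13, then a,b = 21,34
  Yield 21, then a,b = 34,55
  Yield 34, then a,b = 55,89
Step 2: 55 >= 50, stop.
Therefore out = [2, 3, 5, 8, 13, 21, 34].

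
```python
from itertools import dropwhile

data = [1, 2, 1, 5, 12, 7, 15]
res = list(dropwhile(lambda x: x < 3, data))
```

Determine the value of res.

Step 1: dropwhile drops elements while < 3:
  1 < 3: dropped
  2 < 3: dropped
  1 < 3: dropped
  5: kept (dropping stopped)
Step 2: Remaining elements kept regardless of condition.
Therefore res = [5, 12, 7, 15].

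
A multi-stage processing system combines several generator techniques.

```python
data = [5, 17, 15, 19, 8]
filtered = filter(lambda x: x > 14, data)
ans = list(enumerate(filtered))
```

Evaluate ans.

Step 1: Filter [5, 17, 15, 19, 8] for > 14: [17, 15, 19].
Step 2: enumerate re-indexes from 0: [(0, 17), (1, 15), (2, 19)].
Therefore ans = [(0, 17), (1, 15), (2, 19)].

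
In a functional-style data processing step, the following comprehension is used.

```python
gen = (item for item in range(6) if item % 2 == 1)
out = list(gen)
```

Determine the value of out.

Step 1: Filter range(6) keeping only odd values:
  item=0: even, excluded
  item=1: odd, included
  item=2: even, excluded
  item=3: odd, included
  item=4: even, excluded
  item=5: odd, included
Therefore out = [1, 3, 5].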